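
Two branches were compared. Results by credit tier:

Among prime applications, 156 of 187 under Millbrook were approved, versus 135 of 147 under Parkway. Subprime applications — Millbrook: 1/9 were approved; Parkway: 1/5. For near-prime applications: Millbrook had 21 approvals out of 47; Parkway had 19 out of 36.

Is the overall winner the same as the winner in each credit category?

Yes

Prime: Millbrook 156/187 = 83.4%, Parkway 135/147 = 91.8% → Parkway
Subprime: Millbrook 1/9 = 11.1%, Parkway 1/5 = 20.0% → Parkway
Near-prime: Millbrook 21/47 = 44.7%, Parkway 19/36 = 52.8% → Parkway
Overall: Millbrook 178/243 = 73.3%, Parkway 155/188 = 82.4% → Parkway
Parkway wins overall and in every credit group — no reversal.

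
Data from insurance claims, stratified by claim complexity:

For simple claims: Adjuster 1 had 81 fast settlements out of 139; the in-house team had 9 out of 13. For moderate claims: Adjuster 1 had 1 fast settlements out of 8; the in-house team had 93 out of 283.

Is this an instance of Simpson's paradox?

Yes

Simple: Adjuster 1 81/139 = 58.3%, the in-house team 9/13 = 69.2% → the in-house team
Moderate: Adjuster 1 1/8 = 12.5%, the in-house team 93/283 = 32.9% → the in-house team
Overall: Adjuster 1 82/147 = 55.8%, the in-house team 102/296 = 34.5% → Adjuster 1
The in-house team wins each claim group but Adjuster 1 wins overall — the comparison reverses. The in-house team's claims skew toward moderate, which has a lower base rate.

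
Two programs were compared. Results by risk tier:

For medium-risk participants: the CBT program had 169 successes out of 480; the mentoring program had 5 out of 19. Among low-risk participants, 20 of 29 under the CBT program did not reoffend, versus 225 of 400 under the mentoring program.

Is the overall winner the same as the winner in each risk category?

Medium-risk: the CBT program 169/480 = 35.2%, the mentoring program 5/19 = 26.3% → the CBT program
Low-risk: the CBT program 20/29 = 69.0%, the mentoring program 225/400 = 56.2% → the CBT program
Overall: the CBT program 189/509 = 37.1%, the mentoring program 230/419 = 54.9% → the mentoring program
The CBT program wins each risk group but the mentoring program wins overall — the comparison reverses. The CBT program's participants skew toward medium-risk, which has a lower base rate.

No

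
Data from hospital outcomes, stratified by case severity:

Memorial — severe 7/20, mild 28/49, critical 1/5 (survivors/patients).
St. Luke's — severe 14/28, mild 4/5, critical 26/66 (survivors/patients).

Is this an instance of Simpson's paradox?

Yes

Severe: Memorial 7/20 = 35.0%, St. Luke's 14/28 = 50.0% → St. Luke's
Mild: Memorial 28/49 = 57.1%, St. Luke's 4/5 = 80.0% → St. Luke's
Critical: Memorial 1/5 = 20.0%, St. Luke's 26/66 = 39.4% → St. Luke's
Overall: Memorial 36/74 = 48.6%, St. Luke's 44/99 = 44.4% → Memorial
St. Luke's wins each case group but Memorial wins overall — the comparison reverses. St. Luke's's patients skew toward critical, which has a lower base rate.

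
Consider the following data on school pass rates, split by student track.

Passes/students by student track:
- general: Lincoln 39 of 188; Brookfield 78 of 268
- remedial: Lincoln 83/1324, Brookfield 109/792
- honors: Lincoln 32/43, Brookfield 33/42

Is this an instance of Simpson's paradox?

General: Lincoln 39/188 = 20.7%, Brookfield 78/268 = 29.1% → Brookfield
Remedial: Lincoln 83/1324 = 6.3%, Brookfield 109/792 = 13.8% → Brookfield
Honors: Lincoln 32/43 = 74.4%, Brookfield 33/42 = 78.6% → Brookfield
Overall: Lincoln 154/1555 = 9.9%, Brookfield 220/1102 = 20.0% → Brookfield
Brookfield wins overall and in every student group — no reversal.

No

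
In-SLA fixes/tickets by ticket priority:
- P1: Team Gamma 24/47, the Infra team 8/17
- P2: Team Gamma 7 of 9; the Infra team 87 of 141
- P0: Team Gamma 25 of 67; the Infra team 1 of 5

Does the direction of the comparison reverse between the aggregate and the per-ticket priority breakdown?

P1: Team Gamma 24/47 = 51.1%, the Infra team 8/17 = 47.1% → Team Gamma
P2: Team Gamma 7/9 = 77.8%, the Infra team 87/141 = 61.7% → Team Gamma
P0: Team Gamma 25/67 = 37.3%, the Infra team 1/5 = 20.0% → Team Gamma
Overall: Team Gamma 56/123 = 45.5%, the Infra team 96/163 = 58.9% → the Infra team
Team Gamma wins each ticket group but the Infra team wins overall — the comparison reverses. Team Gamma's tickets skew toward P0, which has a lower base rate.

Yes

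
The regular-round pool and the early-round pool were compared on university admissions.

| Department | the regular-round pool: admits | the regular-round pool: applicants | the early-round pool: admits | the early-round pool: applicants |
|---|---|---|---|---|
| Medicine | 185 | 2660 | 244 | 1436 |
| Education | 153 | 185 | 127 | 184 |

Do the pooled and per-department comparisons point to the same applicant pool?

No

Medicine: the regular-round pool 185/2660 = 7.0%, the early-round pool 244/1436 = 17.0% → the early-round pool
Education: the regular-round pool 153/185 = 82.7%, the early-round pool 127/184 = 69.0% → the regular-round pool
Overall: the regular-round pool 338/2845 = 11.9%, the early-round pool 371/1620 = 22.9% → the early-round pool
Neither sweeps: the regular-round pool wins 1 of 2 groups, the early-round pool wins 1. The early-round pool wins overall but not every group — no Simpson reversal.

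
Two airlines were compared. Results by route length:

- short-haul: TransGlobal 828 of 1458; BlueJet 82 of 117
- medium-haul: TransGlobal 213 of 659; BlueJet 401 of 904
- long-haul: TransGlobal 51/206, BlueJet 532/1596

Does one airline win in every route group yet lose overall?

Yes

Short-haul: TransGlobal 828/1458 = 56.8%, BlueJet 82/117 = 70.1% → BlueJet
Medium-haul: TransGlobal 213/659 = 32.3%, BlueJet 401/904 = 44.4% → BlueJet
Long-haul: TransGlobal 51/206 = 24.8%, BlueJet 532/1596 = 33.3% → BlueJet
Overall: TransGlobal 1092/2323 = 47.0%, BlueJet 1015/2617 = 38.8% → TransGlobal
BlueJet wins each route group but TransGlobal wins overall — the comparison reverses. BlueJet's flights skew toward long-haul, which has a lower base rate.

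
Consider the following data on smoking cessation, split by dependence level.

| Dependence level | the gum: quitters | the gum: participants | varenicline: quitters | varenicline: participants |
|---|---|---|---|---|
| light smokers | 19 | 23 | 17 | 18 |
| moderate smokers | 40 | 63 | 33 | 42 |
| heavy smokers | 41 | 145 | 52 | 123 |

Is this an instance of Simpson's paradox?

Light smokers: the gum 19/23 = 82.6%, varenicline 17/18 = 94.4% → varenicline
Moderate smokers: the gum 40/63 = 63.5%, varenicline 33/42 = 78.6% → varenicline
Heavy smokers: the gum 41/145 = 28.3%, varenicline 52/123 = 42.3% → varenicline
Overall: the gum 100/231 = 43.3%, varenicline 102/183 = 55.7% → varenicline
Varenicline wins overall and in every dependence group — no reversal.

No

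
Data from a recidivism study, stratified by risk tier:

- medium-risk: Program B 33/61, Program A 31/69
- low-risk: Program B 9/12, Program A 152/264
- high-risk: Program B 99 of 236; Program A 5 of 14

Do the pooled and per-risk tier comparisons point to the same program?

No

Medium-risk: Program B 33/61 = 54.1%, Program A 31/69 = 44.9% → Program B
Low-risk: Program B 9/12 = 75.0%, Program A 152/264 = 57.6% → Program B
High-risk: Program B 99/236 = 41.9%, Program A 5/14 = 35.7% → Program B
Overall: Program B 141/309 = 45.6%, Program A 188/347 = 54.2% → Program A
Program B wins each risk group but Program A wins overall — the comparison reverses. Program B's participants skew toward high-risk, which has a lower base rate.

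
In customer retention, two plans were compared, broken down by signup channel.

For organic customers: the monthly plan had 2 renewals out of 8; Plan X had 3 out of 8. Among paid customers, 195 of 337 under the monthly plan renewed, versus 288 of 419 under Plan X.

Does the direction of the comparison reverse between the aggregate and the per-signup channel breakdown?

No

Organic: the monthly plan 2/8 = 25.0%, Plan X 3/8 = 37.5% → Plan X
Paid: the monthly plan 195/337 = 57.9%, Plan X 288/419 = 68.7% → Plan X
Overall: the monthly plan 197/345 = 57.1%, Plan X 291/427 = 68.1% → Plan X
Plan X wins overall and in every signup group — no reversal.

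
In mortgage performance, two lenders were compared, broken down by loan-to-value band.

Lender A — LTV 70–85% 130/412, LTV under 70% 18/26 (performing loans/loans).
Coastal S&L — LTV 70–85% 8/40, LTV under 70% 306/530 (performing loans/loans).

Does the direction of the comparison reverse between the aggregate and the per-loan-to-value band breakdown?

LTV 70–85%: Lender A 130/412 = 31.6%, Coastal S&L 8/40 = 20.0% → Lender A
LTV under 70%: Lender A 18/26 = 69.2%, Coastal S&L 306/530 = 57.7% → Lender A
Overall: Lender A 148/438 = 33.8%, Coastal S&L 314/570 = 55.1% → Coastal S&L
Lender A wins each loan-to-value group but Coastal S&L wins overall — the comparison reverses. Lender A's loans skew toward LTV 70–85%, which has a lower base rate.

Yes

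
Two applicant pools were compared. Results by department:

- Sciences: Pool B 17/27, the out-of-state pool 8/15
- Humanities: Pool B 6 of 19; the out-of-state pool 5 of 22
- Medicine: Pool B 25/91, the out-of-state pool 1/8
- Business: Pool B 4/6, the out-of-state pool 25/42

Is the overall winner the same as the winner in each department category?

Sciences: Pool B 17/27 = 63.0%, the out-of-state pool 8/15 = 53.3% → Pool B
Humanities: Pool B 6/19 = 31.6%, the out-of-state pool 5/22 = 22.7% → Pool B
Medicine: Pool B 25/91 = 27.5%, the out-of-state pool 1/8 = 12.5% → Pool B
Business: Pool B 4/6 = 66.7%, the out-of-state pool 25/42 = 59.5% → Pool B
Overall: Pool B 52/143 = 36.4%, the out-of-state pool 39/87 = 44.8% → the out-of-state pool
Pool B wins each department group but the out-of-state pool wins overall — the comparison reverses. Pool B's applicants skew toward Medicine, which has a lower base rate.

No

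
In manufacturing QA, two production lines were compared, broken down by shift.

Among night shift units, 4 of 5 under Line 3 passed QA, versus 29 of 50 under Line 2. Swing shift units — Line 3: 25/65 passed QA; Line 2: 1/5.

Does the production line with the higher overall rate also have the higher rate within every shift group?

Night shift: Line 3 4/5 = 80.0%, Line 2 29/50 = 58.0% → Line 3
Swing shift: Line 3 25/65 = 38.5%, Line 2 1/5 = 20.0% → Line 3
Overall: Line 3 29/70 = 41.4%, Line 2 30/55 = 54.5% → Line 2
Line 3 wins each shift group but Line 2 wins overall — the comparison reverses. Line 3's units skew toward swing shift, which has a lower base rate.

No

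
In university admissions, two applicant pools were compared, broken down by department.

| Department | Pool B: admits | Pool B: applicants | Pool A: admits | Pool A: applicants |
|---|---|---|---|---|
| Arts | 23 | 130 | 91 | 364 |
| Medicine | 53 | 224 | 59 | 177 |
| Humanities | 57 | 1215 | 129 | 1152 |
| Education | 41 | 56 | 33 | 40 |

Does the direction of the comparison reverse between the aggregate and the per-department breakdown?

No

Arts: Pool B 23/130 = 17.7%, Pool A 91/364 = 25.0% → Pool A
Medicine: Pool B 53/224 = 23.7%, Pool A 59/177 = 33.3% → Pool A
Humanities: Pool B 57/1215 = 4.7%, Pool A 129/1152 = 11.2% → Pool A
Education: Pool B 41/56 = 73.2%, Pool A 33/40 = 82.5% → Pool A
Overall: Pool B 174/1625 = 10.7%, Pool A 312/1733 = 18.0% → Pool A
Pool A wins overall and in every department group — no reversal.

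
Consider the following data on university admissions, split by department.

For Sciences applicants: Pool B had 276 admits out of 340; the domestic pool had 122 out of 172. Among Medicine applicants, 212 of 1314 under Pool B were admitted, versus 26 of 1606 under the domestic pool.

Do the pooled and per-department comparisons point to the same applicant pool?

Sciences: Pool B 276/340 = 81.2%, the domestic pool 122/172 = 70.9% → Pool B
Medicine: Pool B 212/1314 = 16.1%, the domestic pool 26/1606 = 1.6% → Pool B
Overall: Pool B 488/1654 = 29.5%, the domestic pool 148/1778 = 8.3% → Pool B
Pool B wins overall and in every department group — no reversal.

Yes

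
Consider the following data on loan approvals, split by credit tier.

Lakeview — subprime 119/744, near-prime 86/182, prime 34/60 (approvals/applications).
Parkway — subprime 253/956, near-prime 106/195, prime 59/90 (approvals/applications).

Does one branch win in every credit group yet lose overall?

No

Subprime: Lakeview 119/744 = 16.0%, Parkway 253/956 = 26.5% → Parkway
Near-prime: Lakeview 86/182 = 47.3%, Parkway 106/195 = 54.4% → Parkway
Prime: Lakeview 34/60 = 56.7%, Parkway 59/90 = 65.6% → Parkway
Overall: Lakeview 239/986 = 24.2%, Parkway 418/1241 = 33.7% → Parkway
Parkway wins overall and in every credit group — no reversal.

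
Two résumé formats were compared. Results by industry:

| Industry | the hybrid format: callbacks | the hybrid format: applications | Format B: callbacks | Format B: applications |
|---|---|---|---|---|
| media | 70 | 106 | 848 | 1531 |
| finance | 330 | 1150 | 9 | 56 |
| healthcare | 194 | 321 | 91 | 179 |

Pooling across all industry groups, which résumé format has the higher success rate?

Format B

Media: the hybrid format 70/106 = 66.0%, Format B 848/1531 = 55.4% → the hybrid format
Finance: the hybrid format 330/1150 = 28.7%, Format B 9/56 = 16.1% → the hybrid format
Healthcare: the hybrid format 194/321 = 60.4%, Format B 91/179 = 50.8% → the hybrid format
Overall: the hybrid format 594/1577 = 37.7%, Format B 948/1766 = 53.7% → Format B
(The hybrid format wins every industry group but Format B wins overall — the hybrid format's applications skew toward the low-rate finance group.)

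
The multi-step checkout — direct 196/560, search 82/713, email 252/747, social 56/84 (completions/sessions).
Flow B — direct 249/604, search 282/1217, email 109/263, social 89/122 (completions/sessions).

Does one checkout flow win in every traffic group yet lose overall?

Direct: the multi-step checkout 196/560 = 35.0%, Flow B 249/604 = 41.2% → Flow B
Search: the multi-step checkout 82/713 = 11.5%, Flow B 282/1217 = 23.2% → Flow B
Email: the multi-step checkout 252/747 = 33.7%, Flow B 109/263 = 41.4% → Flow B
Social: the multi-step checkout 56/84 = 66.7%, Flow B 89/122 = 73.0% → Flow B
Overall: the multi-step checkout 586/2104 = 27.9%, Flow B 729/2206 = 33.0% → Flow B
Flow B wins overall and in every traffic group — no reversal.

No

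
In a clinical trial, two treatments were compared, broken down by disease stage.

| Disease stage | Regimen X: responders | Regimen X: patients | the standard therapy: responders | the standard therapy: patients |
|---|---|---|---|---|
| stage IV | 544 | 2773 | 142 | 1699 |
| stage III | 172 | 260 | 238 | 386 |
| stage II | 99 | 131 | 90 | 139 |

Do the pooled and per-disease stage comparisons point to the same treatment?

Yes

Stage IV: Regimen X 544/2773 = 19.6%, the standard therapy 142/1699 = 8.4% → Regimen X
Stage III: Regimen X 172/260 = 66.2%, the standard therapy 238/386 = 61.7% → Regimen X
Stage II: Regimen X 99/131 = 75.6%, the standard therapy 90/139 = 64.7% → Regimen X
Overall: Regimen X 815/3164 = 25.8%, the standard therapy 470/2224 = 21.1% → Regimen X
Regimen X wins overall and in every disease group — no reversal.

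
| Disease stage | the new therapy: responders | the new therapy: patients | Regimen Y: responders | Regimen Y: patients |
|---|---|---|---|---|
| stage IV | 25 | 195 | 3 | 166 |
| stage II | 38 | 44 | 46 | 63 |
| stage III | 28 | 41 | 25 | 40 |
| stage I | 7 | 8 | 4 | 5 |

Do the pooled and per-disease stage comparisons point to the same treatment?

Stage IV: the new therapy 25/195 = 12.8%, Regimen Y 3/166 = 1.8% → the new therapy
Stage II: the new therapy 38/44 = 86.4%, Regimen Y 46/63 = 73.0% → the new therapy
Stage III: the new therapy 28/41 = 68.3%, Regimen Y 25/40 = 62.5% → the new therapy
Stage I: the new therapy 7/8 = 87.5%, Regimen Y 4/5 = 80.0% → the new therapy
Overall: the new therapy 98/288 = 34.0%, Regimen Y 78/274 = 28.5% → the new therapy
The new therapy wins overall and in every disease group — no reversal.

Yes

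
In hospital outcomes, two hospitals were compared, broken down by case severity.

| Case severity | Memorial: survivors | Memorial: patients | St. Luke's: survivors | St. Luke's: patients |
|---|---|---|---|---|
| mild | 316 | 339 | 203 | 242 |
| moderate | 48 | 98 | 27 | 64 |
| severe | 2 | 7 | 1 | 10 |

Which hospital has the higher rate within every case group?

Memorial

Mild: Memorial 316/339 = 93.2%, St. Luke's 203/242 = 83.9% → Memorial
Moderate: Memorial 48/98 = 49.0%, St. Luke's 27/64 = 42.2% → Memorial
Severe: Memorial 2/7 = 28.6%, St. Luke's 1/10 = 10.0% → Memorial
Memorial has the higher rate in all 3 groups.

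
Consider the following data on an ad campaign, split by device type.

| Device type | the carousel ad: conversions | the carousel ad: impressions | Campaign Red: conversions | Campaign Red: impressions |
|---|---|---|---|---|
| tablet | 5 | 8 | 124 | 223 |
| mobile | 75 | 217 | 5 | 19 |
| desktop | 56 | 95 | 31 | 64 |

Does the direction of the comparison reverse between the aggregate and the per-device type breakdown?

Yes

Tablet: the carousel ad 5/8 = 62.5%, Campaign Red 124/223 = 55.6% → the carousel ad
Mobile: the carousel ad 75/217 = 34.6%, Campaign Red 5/19 = 26.3% → the carousel ad
Desktop: the carousel ad 56/95 = 58.9%, Campaign Red 31/64 = 48.4% → the carousel ad
Overall: the carousel ad 136/320 = 42.5%, Campaign Red 160/306 = 52.3% → Campaign Red
The carousel ad wins each device group but Campaign Red wins overall — the comparison reverses. The carousel ad's impressions skew toward mobile, which has a lower base rate.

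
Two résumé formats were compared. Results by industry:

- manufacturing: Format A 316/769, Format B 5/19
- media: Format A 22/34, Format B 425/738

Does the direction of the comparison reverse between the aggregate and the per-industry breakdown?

Manufacturing: Format A 316/769 = 41.1%, Format B 5/19 = 26.3% → Format A
Media: Format A 22/34 = 64.7%, Format B 425/738 = 57.6% → Format A
Overall: Format A 338/803 = 42.1%, Format B 430/757 = 56.8% → Format B
Format A wins each industry group but Format B wins overall — the comparison reverses. Format A's applications skew toward manufacturing, which has a lower base rate.

Yes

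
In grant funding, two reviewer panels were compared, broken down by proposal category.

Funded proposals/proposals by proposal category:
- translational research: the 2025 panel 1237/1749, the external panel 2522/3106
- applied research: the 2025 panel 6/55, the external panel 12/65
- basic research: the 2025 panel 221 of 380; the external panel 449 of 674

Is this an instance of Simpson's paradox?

Translational research: the 2025 panel 1237/1749 = 70.7%, the external panel 2522/3106 = 81.2% → the external panel
Applied research: the 2025 panel 6/55 = 10.9%, the external panel 12/65 = 18.5% → the external panel
Basic research: the 2025 panel 221/380 = 58.2%, the external panel 449/674 = 66.6% → the external panel
Overall: the 2025 panel 1464/2184 = 67.0%, the external panel 2983/3845 = 77.6% → the external panel
The external panel wins overall and in every proposal group — no reversal.

No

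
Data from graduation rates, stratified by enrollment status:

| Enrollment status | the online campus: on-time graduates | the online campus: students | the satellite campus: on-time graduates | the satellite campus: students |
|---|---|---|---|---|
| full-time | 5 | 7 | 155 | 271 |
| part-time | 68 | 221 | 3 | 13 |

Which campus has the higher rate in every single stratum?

Full-time: the online campus 5/7 = 71.4%, the satellite campus 155/271 = 57.2% → the online campus
Part-time: the online campus 68/221 = 30.8%, the satellite campus 3/13 = 23.1% → the online campus
The online campus has the higher rate in both groups.

the online campus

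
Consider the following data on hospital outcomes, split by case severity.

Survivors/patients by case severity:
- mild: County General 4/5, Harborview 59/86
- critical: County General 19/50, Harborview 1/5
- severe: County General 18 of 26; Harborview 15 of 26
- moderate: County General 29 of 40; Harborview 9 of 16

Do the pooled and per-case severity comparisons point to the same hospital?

No

Mild: County General 4/5 = 80.0%, Harborview 59/86 = 68.6% → County General
Critical: County General 19/50 = 38.0%, Harborview 1/5 = 20.0% → County General
Severe: County General 18/26 = 69.2%, Harborview 15/26 = 57.7% → County General
Moderate: County General 29/40 = 72.5%, Harborview 9/16 = 56.2% → County General
Overall: County General 70/121 = 57.9%, Harborview 84/133 = 63.2% → Harborview
County General wins each case group but Harborview wins overall — the comparison reverses. County General's patients skew toward critical, which has a lower base rate.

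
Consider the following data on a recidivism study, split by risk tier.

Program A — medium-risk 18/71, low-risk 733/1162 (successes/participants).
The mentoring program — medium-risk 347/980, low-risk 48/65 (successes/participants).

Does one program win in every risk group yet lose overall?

Medium-risk: Program A 18/71 = 25.4%, the mentoring program 347/980 = 35.4% → the mentoring program
Low-risk: Program A 733/1162 = 63.1%, the mentoring program 48/65 = 73.8% → the mentoring program
Overall: Program A 751/1233 = 60.9%, the mentoring program 395/1045 = 37.8% → Program A
The mentoring program wins each risk group but Program A wins overall — the comparison reverses. The mentoring program's participants skew toward medium-risk, which has a lower base rate.

Yes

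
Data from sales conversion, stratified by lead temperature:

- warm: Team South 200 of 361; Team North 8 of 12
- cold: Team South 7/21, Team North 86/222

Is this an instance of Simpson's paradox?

Warm: Team South 200/361 = 55.4%, Team North 8/12 = 66.7% → Team North
Cold: Team South 7/21 = 33.3%, Team North 86/222 = 38.7% → Team North
Overall: Team South 207/382 = 54.2%, Team North 94/234 = 40.2% → Team South
Team North wins each lead group but Team South wins overall — the comparison reverses. Team North's leads skew toward cold, which has a lower base rate.

Yes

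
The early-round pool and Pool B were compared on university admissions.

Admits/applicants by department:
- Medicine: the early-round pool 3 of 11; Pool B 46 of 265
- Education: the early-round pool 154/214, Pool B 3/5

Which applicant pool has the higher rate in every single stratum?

Medicine: the early-round pool 3/11 = 27.3%, Pool B 46/265 = 17.4% → the early-round pool
Education: the early-round pool 154/214 = 72.0%, Pool B 3/5 = 60.0% → the early-round pool
The early-round pool has the higher rate in both groups.

the early-round pool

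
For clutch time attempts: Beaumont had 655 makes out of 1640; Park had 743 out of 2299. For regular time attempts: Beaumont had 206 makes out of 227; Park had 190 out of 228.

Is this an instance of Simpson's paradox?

Clutch time: Beaumont 655/1640 = 39.9%, Park 743/2299 = 32.3% → Beaumont
Regular time: Beaumont 206/227 = 90.7%, Park 190/228 = 83.3% → Beaumont
Overall: Beaumont 861/1867 = 46.1%, Park 933/2527 = 36.9% → Beaumont
Beaumont wins overall and in every game group — no reversal.

No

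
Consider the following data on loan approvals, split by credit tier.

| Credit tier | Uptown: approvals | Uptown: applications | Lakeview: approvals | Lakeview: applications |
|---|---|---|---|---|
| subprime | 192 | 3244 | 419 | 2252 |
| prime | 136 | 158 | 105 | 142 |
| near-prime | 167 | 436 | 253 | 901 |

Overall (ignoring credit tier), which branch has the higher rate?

Subprime: Uptown 192/3244 = 5.9%, Lakeview 419/2252 = 18.6% → Lakeview
Prime: Uptown 136/158 = 86.1%, Lakeview 105/142 = 73.9% → Uptown
Near-prime: Uptown 167/436 = 38.3%, Lakeview 253/901 = 28.1% → Uptown
Overall: Uptown 495/3838 = 12.9%, Lakeview 777/3295 = 23.6% → Lakeview
(Neither sweeps every credit group, but Lakeview has the higher pooled rate.)

Lakeview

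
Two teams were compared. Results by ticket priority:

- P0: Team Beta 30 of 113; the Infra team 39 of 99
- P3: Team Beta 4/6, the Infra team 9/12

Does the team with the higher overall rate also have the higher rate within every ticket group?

P0: Team Beta 30/113 = 26.5%, the Infra team 39/99 = 39.4% → the Infra team
P3: Team Beta 4/6 = 66.7%, the Infra team 9/12 = 75.0% → the Infra team
Overall: Team Beta 34/119 = 28.6%, the Infra team 48/111 = 43.2% → the Infra team
The Infra team wins overall and in every ticket group — no reversal.

Yes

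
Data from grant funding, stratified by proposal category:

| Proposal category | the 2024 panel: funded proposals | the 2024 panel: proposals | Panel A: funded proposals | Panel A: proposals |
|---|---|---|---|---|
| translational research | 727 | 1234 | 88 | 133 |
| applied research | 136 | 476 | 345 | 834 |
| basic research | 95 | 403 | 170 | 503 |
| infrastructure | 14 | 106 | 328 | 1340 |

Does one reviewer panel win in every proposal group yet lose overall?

Yes

Translational research: the 2024 panel 727/1234 = 58.9%, Panel A 88/133 = 66.2% → Panel A
Applied research: the 2024 panel 136/476 = 28.6%, Panel A 345/834 = 41.4% → Panel A
Basic research: the 2024 panel 95/403 = 23.6%, Panel A 170/503 = 33.8% → Panel A
Infrastructure: the 2024 panel 14/106 = 13.2%, Panel A 328/1340 = 24.5% → Panel A
Overall: the 2024 panel 972/2219 = 43.8%, Panel A 931/2810 = 33.1% → the 2024 panel
Panel A wins each proposal group but the 2024 panel wins overall — the comparison reverses. Panel A's proposals skew toward infrastructure, which has a lower base rate.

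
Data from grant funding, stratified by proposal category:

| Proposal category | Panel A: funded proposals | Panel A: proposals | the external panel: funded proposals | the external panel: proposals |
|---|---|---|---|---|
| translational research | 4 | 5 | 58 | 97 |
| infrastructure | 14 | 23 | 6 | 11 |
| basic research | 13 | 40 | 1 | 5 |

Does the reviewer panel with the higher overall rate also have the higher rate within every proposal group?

No

Translational research: Panel A 4/5 = 80.0%, the external panel 58/97 = 59.8% → Panel A
Infrastructure: Panel A 14/23 = 60.9%, the external panel 6/11 = 54.5% → Panel A
Basic research: Panel A 13/40 = 32.5%, the external panel 1/5 = 20.0% → Panel A
Overall: Panel A 31/68 = 45.6%, the external panel 65/113 = 57.5% → the external panel
Panel A wins each proposal group but the external panel wins overall — the comparison reverses. Panel A's proposals skew toward basic research, which has a lower base rate.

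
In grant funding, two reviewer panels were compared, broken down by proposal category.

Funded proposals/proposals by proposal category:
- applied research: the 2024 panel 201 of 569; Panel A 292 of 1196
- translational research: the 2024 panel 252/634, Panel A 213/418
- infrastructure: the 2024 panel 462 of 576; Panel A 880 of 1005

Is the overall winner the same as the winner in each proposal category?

No

Applied research: the 2024 panel 201/569 = 35.3%, Panel A 292/1196 = 24.4% → the 2024 panel
Translational research: the 2024 panel 252/634 = 39.7%, Panel A 213/418 = 51.0% → Panel A
Infrastructure: the 2024 panel 462/576 = 80.2%, Panel A 880/1005 = 87.6% → Panel A
Overall: the 2024 panel 915/1779 = 51.4%, Panel A 1385/2619 = 52.9% → Panel A
Neither sweeps: the 2024 panel wins 1 of 3 groups, Panel A wins 2. Panel A wins overall but not every group — no Simpson reversal.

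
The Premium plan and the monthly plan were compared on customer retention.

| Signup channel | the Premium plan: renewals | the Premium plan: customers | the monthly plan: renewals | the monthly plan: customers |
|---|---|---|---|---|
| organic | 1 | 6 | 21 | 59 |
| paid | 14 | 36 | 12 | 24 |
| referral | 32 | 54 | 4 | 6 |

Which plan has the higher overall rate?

the Premium plan

Organic: the Premium plan 1/6 = 16.7%, the monthly plan 21/59 = 35.6% → the monthly plan
Paid: the Premium plan 14/36 = 38.9%, the monthly plan 12/24 = 50.0% → the monthly plan
Referral: the Premium plan 32/54 = 59.3%, the monthly plan 4/6 = 66.7% → the monthly plan
Overall: the Premium plan 47/96 = 49.0%, the monthly plan 37/89 = 41.6% → the Premium plan
(The monthly plan wins every signup group but the Premium plan wins overall — the monthly plan's customers skew toward the low-rate organic group.)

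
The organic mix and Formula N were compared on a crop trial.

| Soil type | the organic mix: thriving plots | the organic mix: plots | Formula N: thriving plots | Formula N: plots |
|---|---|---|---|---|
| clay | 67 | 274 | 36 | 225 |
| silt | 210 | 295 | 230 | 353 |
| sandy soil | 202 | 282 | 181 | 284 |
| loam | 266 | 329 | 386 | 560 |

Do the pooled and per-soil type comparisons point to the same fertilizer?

Clay: the organic mix 67/274 = 24.5%, Formula N 36/225 = 16.0% → the organic mix
Silt: the organic mix 210/295 = 71.2%, Formula N 230/353 = 65.2% → the organic mix
Sandy soil: the organic mix 202/282 = 71.6%, Formula N 181/284 = 63.7% → the organic mix
Loam: the organic mix 266/329 = 80.9%, Formula N 386/560 = 68.9% → the organic mix
Overall: the organic mix 745/1180 = 63.1%, Formula N 833/1422 = 58.6% → the organic mix
The organic mix wins overall and in every soil group — no reversal.

Yes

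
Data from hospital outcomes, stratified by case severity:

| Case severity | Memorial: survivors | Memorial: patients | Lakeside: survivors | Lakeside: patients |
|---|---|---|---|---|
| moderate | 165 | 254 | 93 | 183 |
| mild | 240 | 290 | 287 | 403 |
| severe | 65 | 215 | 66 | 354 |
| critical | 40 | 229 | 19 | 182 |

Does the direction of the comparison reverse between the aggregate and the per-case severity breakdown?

Moderate: Memorial 165/254 = 65.0%, Lakeside 93/183 = 50.8% → Memorial
Mild: Memorial 240/290 = 82.8%, Lakeside 287/403 = 71.2% → Memorial
Severe: Memorial 65/215 = 30.2%, Lakeside 66/354 = 18.6% → Memorial
Critical: Memorial 40/229 = 17.5%, Lakeside 19/182 = 10.4% → Memorial
Overall: Memorial 510/988 = 51.6%, Lakeside 465/1122 = 41.4% → Memorial
Memorial wins overall and in every case group — no reversal.

No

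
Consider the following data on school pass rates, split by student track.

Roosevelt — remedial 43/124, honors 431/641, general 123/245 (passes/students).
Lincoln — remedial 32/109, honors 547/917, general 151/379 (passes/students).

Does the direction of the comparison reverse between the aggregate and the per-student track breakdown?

Remedial: Roosevelt 43/124 = 34.7%, Lincoln 32/109 = 29.4% → Roosevelt
Honors: Roosevelt 431/641 = 67.2%, Lincoln 547/917 = 59.7% → Roosevelt
General: Roosevelt 123/245 = 50.2%, Lincoln 151/379 = 39.8% → Roosevelt
Overall: Roosevelt 597/1010 = 59.1%, Lincoln 730/1405 = 52.0% → Roosevelt
Roosevelt wins overall and in every student group — no reversal.

No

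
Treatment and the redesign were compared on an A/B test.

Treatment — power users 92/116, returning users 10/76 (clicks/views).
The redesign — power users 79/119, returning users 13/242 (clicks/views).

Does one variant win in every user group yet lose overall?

No

Power users: Treatment 92/116 = 79.3%, the redesign 79/119 = 66.4% → Treatment
Returning users: Treatment 10/76 = 13.2%, the redesign 13/242 = 5.4% → Treatment
Overall: Treatment 102/192 = 53.1%, the redesign 92/361 = 25.5% → Treatment
Treatment wins overall and in every user group — no reversal.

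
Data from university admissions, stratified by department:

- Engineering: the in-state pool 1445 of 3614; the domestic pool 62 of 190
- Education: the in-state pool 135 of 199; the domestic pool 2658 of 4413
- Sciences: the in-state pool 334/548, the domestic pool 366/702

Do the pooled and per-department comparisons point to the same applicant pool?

No

Engineering: the in-state pool 1445/3614 = 40.0%, the domestic pool 62/190 = 32.6% → the in-state pool
Education: the in-state pool 135/199 = 67.8%, the domestic pool 2658/4413 = 60.2% → the in-state pool
Sciences: the in-state pool 334/548 = 60.9%, the domestic pool 366/702 = 52.1% → the in-state pool
Overall: the in-state pool 1914/4361 = 43.9%, the domestic pool 3086/5305 = 58.2% → the domestic pool
The in-state pool wins each department group but the domestic pool wins overall — the comparison reverses. The in-state pool's applicants skew toward Engineering, which has a lower base rate.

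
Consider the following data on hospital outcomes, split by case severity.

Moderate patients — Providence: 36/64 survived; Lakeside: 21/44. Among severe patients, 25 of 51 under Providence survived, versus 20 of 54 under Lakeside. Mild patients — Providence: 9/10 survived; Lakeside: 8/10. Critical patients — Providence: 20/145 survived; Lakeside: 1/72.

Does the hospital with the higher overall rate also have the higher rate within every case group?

Moderate: Providence 36/64 = 56.2%, Lakeside 21/44 = 47.7% → Providence
Severe: Providence 25/51 = 49.0%, Lakeside 20/54 = 37.0% → Providence
Mild: Providence 9/10 = 90.0%, Lakeside 8/10 = 80.0% → Providence
Critical: Providence 20/145 = 13.8%, Lakeside 1/72 = 1.4% → Providence
Overall: Providence 90/270 = 33.3%, Lakeside 50/180 = 27.8% → Providence
Providence wins overall and in every case group — no reversal.

Yes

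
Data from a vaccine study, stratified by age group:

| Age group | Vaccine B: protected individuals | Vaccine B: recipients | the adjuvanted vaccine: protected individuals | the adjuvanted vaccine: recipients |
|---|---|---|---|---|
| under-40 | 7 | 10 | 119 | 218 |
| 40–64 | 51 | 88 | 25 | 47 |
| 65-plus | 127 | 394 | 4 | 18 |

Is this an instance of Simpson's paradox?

Yes

Under-40: Vaccine B 7/10 = 70.0%, the adjuvanted vaccine 119/218 = 54.6% → Vaccine B
40–64: Vaccine B 51/88 = 58.0%, the adjuvanted vaccine 25/47 = 53.2% → Vaccine B
65-plus: Vaccine B 127/394 = 32.2%, the adjuvanted vaccine 4/18 = 22.2% → Vaccine B
Overall: Vaccine B 185/492 = 37.6%, the adjuvanted vaccine 148/283 = 52.3% → the adjuvanted vaccine
Vaccine B wins each age group but the adjuvanted vaccine wins overall — the comparison reverses. Vaccine B's recipients skew toward 65-plus, which has a lower base rate.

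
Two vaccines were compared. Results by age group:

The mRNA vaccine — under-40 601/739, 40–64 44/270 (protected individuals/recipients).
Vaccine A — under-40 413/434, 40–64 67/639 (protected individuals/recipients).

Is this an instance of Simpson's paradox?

No

Under-40: the mRNA vaccine 601/739 = 81.3%, Vaccine A 413/434 = 95.2% → Vaccine A
40–64: the mRNA vaccine 44/270 = 16.3%, Vaccine A 67/639 = 10.5% → the mRNA vaccine
Overall: the mRNA vaccine 645/1009 = 63.9%, Vaccine A 480/1073 = 44.7% → the mRNA vaccine
Neither sweeps: the mRNA vaccine wins 1 of 2 groups, Vaccine A wins 1. The mRNA vaccine wins overall but not every group — no Simpson reversal.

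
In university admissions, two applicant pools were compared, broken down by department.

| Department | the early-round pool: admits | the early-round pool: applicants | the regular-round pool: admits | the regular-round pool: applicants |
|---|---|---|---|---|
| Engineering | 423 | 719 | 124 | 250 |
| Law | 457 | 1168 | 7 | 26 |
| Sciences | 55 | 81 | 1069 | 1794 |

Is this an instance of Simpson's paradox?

Yes

Engineering: the early-round pool 423/719 = 58.8%, the regular-round pool 124/250 = 49.6% → the early-round pool
Law: the early-round pool 457/1168 = 39.1%, the regular-round pool 7/26 = 26.9% → the early-round pool
Sciences: the early-round pool 55/81 = 67.9%, the regular-round pool 1069/1794 = 59.6% → the early-round pool
Overall: the early-round pool 935/1968 = 47.5%, the regular-round pool 1200/2070 = 58.0% → the regular-round pool
The early-round pool wins each department group but the regular-round pool wins overall — the comparison reverses. The early-round pool's applicants skew toward Law, which has a lower base rate.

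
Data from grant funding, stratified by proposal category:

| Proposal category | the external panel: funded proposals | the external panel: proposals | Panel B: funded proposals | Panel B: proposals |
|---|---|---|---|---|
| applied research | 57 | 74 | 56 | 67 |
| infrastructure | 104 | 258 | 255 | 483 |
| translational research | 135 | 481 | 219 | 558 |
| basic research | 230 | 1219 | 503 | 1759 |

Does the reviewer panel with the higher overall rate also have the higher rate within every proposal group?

Yes

Applied research: the external panel 57/74 = 77.0%, Panel B 56/67 = 83.6% → Panel B
Infrastructure: the external panel 104/258 = 40.3%, Panel B 255/483 = 52.8% → Panel B
Translational research: the external panel 135/481 = 28.1%, Panel B 219/558 = 39.2% → Panel B
Basic research: the external panel 230/1219 = 18.9%, Panel B 503/1759 = 28.6% → Panel B
Overall: the external panel 526/2032 = 25.9%, Panel B 1033/2867 = 36.0% → Panel B
Panel B wins overall and in every proposal group — no reversal.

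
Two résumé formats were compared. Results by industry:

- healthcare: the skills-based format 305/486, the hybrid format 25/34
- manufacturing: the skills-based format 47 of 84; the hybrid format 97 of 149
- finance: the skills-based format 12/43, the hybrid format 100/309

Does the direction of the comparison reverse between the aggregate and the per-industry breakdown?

Healthcare: the skills-based format 305/486 = 62.8%, the hybrid format 25/34 = 73.5% → the hybrid format
Manufacturing: the skills-based format 47/84 = 56.0%, the hybrid format 97/149 = 65.1% → the hybrid format
Finance: the skills-based format 12/43 = 27.9%, the hybrid format 100/309 = 32.4% → the hybrid format
Overall: the skills-based format 364/613 = 59.4%, the hybrid format 222/492 = 45.1% → the skills-based format
The hybrid format wins each industry group but the skills-based format wins overall — the comparison reverses. The hybrid format's applications skew toward finance, which has a lower base rate.

Yes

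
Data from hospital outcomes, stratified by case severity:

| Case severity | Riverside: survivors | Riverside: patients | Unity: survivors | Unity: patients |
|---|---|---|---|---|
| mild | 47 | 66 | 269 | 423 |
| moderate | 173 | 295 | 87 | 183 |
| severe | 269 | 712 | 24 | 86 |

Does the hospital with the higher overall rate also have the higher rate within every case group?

No

Mild: Riverside 47/66 = 71.2%, Unity 269/423 = 63.6% → Riverside
Moderate: Riverside 173/295 = 58.6%, Unity 87/183 = 47.5% → Riverside
Severe: Riverside 269/712 = 37.8%, Unity 24/86 = 27.9% → Riverside
Overall: Riverside 489/1073 = 45.6%, Unity 380/692 = 54.9% → Unity
Riverside wins each case group but Unity wins overall — the comparison reverses. Riverside's patients skew toward severe, which has a lower base rate.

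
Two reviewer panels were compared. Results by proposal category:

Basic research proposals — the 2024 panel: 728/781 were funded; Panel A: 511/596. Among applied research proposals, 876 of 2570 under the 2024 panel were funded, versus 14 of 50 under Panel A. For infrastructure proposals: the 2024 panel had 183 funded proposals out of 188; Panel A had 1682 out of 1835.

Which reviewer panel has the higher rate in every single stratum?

the 2024 panel

Basic research: the 2024 panel 728/781 = 93.2%, Panel A 511/596 = 85.7% → the 2024 panel
Applied research: the 2024 panel 876/2570 = 34.1%, Panel A 14/50 = 28.0% → the 2024 panel
Infrastructure: the 2024 panel 183/188 = 97.3%, Panel A 1682/1835 = 91.7% → the 2024 panel
The 2024 panel has the higher rate in all 3 groups.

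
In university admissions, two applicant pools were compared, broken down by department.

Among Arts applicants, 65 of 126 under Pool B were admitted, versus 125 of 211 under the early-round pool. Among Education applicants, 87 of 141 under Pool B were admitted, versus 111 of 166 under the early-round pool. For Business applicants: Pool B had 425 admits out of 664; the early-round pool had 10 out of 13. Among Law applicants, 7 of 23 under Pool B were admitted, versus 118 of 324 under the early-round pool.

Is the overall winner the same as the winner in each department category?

Arts: Pool B 65/126 = 51.6%, the early-round pool 125/211 = 59.2% → the early-round pool
Education: Pool B 87/141 = 61.7%, the early-round pool 111/166 = 66.9% → the early-round pool
Business: Pool B 425/664 = 64.0%, the early-round pool 10/13 = 76.9% → the early-round pool
Law: Pool B 7/23 = 30.4%, the early-round pool 118/324 = 36.4% → the early-round pool
Overall: Pool B 584/954 = 61.2%, the early-round pool 364/714 = 51.0% → Pool B
The early-round pool wins each department group but Pool B wins overall — the comparison reverses. The early-round pool's applicants skew toward Law, which has a lower base rate.

No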